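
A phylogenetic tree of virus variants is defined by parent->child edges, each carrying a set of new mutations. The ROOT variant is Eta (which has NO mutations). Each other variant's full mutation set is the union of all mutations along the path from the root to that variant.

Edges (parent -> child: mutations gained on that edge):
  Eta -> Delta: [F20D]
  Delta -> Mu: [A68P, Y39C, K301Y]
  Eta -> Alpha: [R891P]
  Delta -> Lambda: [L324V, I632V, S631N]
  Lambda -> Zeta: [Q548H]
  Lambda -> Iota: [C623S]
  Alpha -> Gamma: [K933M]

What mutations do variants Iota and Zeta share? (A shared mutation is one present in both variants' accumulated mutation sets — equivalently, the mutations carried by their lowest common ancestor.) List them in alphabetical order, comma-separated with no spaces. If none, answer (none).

Answer: F20D,I632V,L324V,S631N

Derivation:
Accumulating mutations along path to Iota:
  At Eta: gained [] -> total []
  At Delta: gained ['F20D'] -> total ['F20D']
  At Lambda: gained ['L324V', 'I632V', 'S631N'] -> total ['F20D', 'I632V', 'L324V', 'S631N']
  At Iota: gained ['C623S'] -> total ['C623S', 'F20D', 'I632V', 'L324V', 'S631N']
Mutations(Iota) = ['C623S', 'F20D', 'I632V', 'L324V', 'S631N']
Accumulating mutations along path to Zeta:
  At Eta: gained [] -> total []
  At Delta: gained ['F20D'] -> total ['F20D']
  At Lambda: gained ['L324V', 'I632V', 'S631N'] -> total ['F20D', 'I632V', 'L324V', 'S631N']
  At Zeta: gained ['Q548H'] -> total ['F20D', 'I632V', 'L324V', 'Q548H', 'S631N']
Mutations(Zeta) = ['F20D', 'I632V', 'L324V', 'Q548H', 'S631N']
Intersection: ['C623S', 'F20D', 'I632V', 'L324V', 'S631N'] ∩ ['F20D', 'I632V', 'L324V', 'Q548H', 'S631N'] = ['F20D', 'I632V', 'L324V', 'S631N']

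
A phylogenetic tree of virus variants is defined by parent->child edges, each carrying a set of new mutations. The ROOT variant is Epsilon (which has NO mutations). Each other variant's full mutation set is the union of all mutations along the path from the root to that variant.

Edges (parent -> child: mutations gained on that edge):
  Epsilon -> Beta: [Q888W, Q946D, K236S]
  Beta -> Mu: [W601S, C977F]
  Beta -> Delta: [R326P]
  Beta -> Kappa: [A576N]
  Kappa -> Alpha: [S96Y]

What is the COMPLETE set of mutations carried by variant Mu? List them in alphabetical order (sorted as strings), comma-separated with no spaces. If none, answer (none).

Answer: C977F,K236S,Q888W,Q946D,W601S

Derivation:
At Epsilon: gained [] -> total []
At Beta: gained ['Q888W', 'Q946D', 'K236S'] -> total ['K236S', 'Q888W', 'Q946D']
At Mu: gained ['W601S', 'C977F'] -> total ['C977F', 'K236S', 'Q888W', 'Q946D', 'W601S']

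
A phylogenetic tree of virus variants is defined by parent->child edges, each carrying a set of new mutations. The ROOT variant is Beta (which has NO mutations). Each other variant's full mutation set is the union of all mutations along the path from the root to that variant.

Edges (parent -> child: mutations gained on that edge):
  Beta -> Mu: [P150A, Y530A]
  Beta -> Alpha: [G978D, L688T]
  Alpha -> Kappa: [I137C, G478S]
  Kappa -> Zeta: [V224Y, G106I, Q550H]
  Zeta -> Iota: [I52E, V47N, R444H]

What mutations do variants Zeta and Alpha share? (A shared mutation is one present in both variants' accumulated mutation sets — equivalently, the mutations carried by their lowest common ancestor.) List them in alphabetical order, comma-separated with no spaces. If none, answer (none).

Accumulating mutations along path to Zeta:
  At Beta: gained [] -> total []
  At Alpha: gained ['G978D', 'L688T'] -> total ['G978D', 'L688T']
  At Kappa: gained ['I137C', 'G478S'] -> total ['G478S', 'G978D', 'I137C', 'L688T']
  At Zeta: gained ['V224Y', 'G106I', 'Q550H'] -> total ['G106I', 'G478S', 'G978D', 'I137C', 'L688T', 'Q550H', 'V224Y']
Mutations(Zeta) = ['G106I', 'G478S', 'G978D', 'I137C', 'L688T', 'Q550H', 'V224Y']
Accumulating mutations along path to Alpha:
  At Beta: gained [] -> total []
  At Alpha: gained ['G978D', 'L688T'] -> total ['G978D', 'L688T']
Mutations(Alpha) = ['G978D', 'L688T']
Intersection: ['G106I', 'G478S', 'G978D', 'I137C', 'L688T', 'Q550H', 'V224Y'] ∩ ['G978D', 'L688T'] = ['G978D', 'L688T']

Answer: G978D,L688T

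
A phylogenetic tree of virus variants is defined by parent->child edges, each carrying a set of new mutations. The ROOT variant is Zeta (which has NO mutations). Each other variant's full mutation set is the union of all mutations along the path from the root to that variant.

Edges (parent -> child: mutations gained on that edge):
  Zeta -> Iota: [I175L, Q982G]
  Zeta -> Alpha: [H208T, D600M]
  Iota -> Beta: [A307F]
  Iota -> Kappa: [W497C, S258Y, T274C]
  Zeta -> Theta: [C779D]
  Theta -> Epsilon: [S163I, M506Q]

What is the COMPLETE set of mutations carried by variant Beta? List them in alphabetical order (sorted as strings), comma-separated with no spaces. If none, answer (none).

Answer: A307F,I175L,Q982G

Derivation:
At Zeta: gained [] -> total []
At Iota: gained ['I175L', 'Q982G'] -> total ['I175L', 'Q982G']
At Beta: gained ['A307F'] -> total ['A307F', 'I175L', 'Q982G']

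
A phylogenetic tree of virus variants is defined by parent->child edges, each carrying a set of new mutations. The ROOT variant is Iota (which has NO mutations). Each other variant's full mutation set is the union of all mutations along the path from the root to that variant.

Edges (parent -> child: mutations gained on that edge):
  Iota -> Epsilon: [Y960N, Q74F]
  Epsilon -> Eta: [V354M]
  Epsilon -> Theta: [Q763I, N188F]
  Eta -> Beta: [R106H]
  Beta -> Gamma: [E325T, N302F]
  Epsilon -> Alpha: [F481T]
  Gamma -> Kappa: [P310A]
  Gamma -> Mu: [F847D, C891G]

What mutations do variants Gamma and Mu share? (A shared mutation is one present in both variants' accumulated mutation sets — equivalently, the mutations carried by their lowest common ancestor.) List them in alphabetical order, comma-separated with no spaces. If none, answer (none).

Accumulating mutations along path to Gamma:
  At Iota: gained [] -> total []
  At Epsilon: gained ['Y960N', 'Q74F'] -> total ['Q74F', 'Y960N']
  At Eta: gained ['V354M'] -> total ['Q74F', 'V354M', 'Y960N']
  At Beta: gained ['R106H'] -> total ['Q74F', 'R106H', 'V354M', 'Y960N']
  At Gamma: gained ['E325T', 'N302F'] -> total ['E325T', 'N302F', 'Q74F', 'R106H', 'V354M', 'Y960N']
Mutations(Gamma) = ['E325T', 'N302F', 'Q74F', 'R106H', 'V354M', 'Y960N']
Accumulating mutations along path to Mu:
  At Iota: gained [] -> total []
  At Epsilon: gained ['Y960N', 'Q74F'] -> total ['Q74F', 'Y960N']
  At Eta: gained ['V354M'] -> total ['Q74F', 'V354M', 'Y960N']
  At Beta: gained ['R106H'] -> total ['Q74F', 'R106H', 'V354M', 'Y960N']
  At Gamma: gained ['E325T', 'N302F'] -> total ['E325T', 'N302F', 'Q74F', 'R106H', 'V354M', 'Y960N']
  At Mu: gained ['F847D', 'C891G'] -> total ['C891G', 'E325T', 'F847D', 'N302F', 'Q74F', 'R106H', 'V354M', 'Y960N']
Mutations(Mu) = ['C891G', 'E325T', 'F847D', 'N302F', 'Q74F', 'R106H', 'V354M', 'Y960N']
Intersection: ['E325T', 'N302F', 'Q74F', 'R106H', 'V354M', 'Y960N'] ∩ ['C891G', 'E325T', 'F847D', 'N302F', 'Q74F', 'R106H', 'V354M', 'Y960N'] = ['E325T', 'N302F', 'Q74F', 'R106H', 'V354M', 'Y960N']

Answer: E325T,N302F,Q74F,R106H,V354M,Y960N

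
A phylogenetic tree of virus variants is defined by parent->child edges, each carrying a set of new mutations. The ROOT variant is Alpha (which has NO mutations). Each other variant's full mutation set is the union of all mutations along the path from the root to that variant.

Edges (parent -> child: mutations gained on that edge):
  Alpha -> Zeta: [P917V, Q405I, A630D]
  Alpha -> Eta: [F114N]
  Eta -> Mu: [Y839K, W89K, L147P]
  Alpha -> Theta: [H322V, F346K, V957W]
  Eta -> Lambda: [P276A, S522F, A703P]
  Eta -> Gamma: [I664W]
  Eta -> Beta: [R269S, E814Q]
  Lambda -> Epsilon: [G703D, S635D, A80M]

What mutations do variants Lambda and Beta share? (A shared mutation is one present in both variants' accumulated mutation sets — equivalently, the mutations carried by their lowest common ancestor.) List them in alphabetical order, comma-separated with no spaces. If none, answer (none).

Answer: F114N

Derivation:
Accumulating mutations along path to Lambda:
  At Alpha: gained [] -> total []
  At Eta: gained ['F114N'] -> total ['F114N']
  At Lambda: gained ['P276A', 'S522F', 'A703P'] -> total ['A703P', 'F114N', 'P276A', 'S522F']
Mutations(Lambda) = ['A703P', 'F114N', 'P276A', 'S522F']
Accumulating mutations along path to Beta:
  At Alpha: gained [] -> total []
  At Eta: gained ['F114N'] -> total ['F114N']
  At Beta: gained ['R269S', 'E814Q'] -> total ['E814Q', 'F114N', 'R269S']
Mutations(Beta) = ['E814Q', 'F114N', 'R269S']
Intersection: ['A703P', 'F114N', 'P276A', 'S522F'] ∩ ['E814Q', 'F114N', 'R269S'] = ['F114N']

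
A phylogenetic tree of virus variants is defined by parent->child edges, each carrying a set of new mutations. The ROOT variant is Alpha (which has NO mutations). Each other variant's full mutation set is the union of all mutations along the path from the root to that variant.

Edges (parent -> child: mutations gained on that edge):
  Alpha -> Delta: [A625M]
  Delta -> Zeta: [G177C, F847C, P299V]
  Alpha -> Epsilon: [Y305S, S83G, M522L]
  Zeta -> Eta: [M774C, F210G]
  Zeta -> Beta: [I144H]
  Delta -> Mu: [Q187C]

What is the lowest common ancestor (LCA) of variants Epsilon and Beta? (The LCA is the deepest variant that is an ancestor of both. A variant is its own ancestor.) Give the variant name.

Path from root to Epsilon: Alpha -> Epsilon
  ancestors of Epsilon: {Alpha, Epsilon}
Path from root to Beta: Alpha -> Delta -> Zeta -> Beta
  ancestors of Beta: {Alpha, Delta, Zeta, Beta}
Common ancestors: {Alpha}
Walk up from Beta: Beta (not in ancestors of Epsilon), Zeta (not in ancestors of Epsilon), Delta (not in ancestors of Epsilon), Alpha (in ancestors of Epsilon)
Deepest common ancestor (LCA) = Alpha

Answer: Alpha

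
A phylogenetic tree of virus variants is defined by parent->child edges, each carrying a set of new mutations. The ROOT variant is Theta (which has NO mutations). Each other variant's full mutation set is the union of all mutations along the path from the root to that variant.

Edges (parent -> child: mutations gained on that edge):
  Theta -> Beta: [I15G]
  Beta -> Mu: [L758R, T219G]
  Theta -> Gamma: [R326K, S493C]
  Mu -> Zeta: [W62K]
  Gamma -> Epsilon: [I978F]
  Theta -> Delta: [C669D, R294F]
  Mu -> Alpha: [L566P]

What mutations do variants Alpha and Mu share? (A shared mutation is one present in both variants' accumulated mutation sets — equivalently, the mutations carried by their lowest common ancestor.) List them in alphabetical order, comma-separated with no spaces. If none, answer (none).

Accumulating mutations along path to Alpha:
  At Theta: gained [] -> total []
  At Beta: gained ['I15G'] -> total ['I15G']
  At Mu: gained ['L758R', 'T219G'] -> total ['I15G', 'L758R', 'T219G']
  At Alpha: gained ['L566P'] -> total ['I15G', 'L566P', 'L758R', 'T219G']
Mutations(Alpha) = ['I15G', 'L566P', 'L758R', 'T219G']
Accumulating mutations along path to Mu:
  At Theta: gained [] -> total []
  At Beta: gained ['I15G'] -> total ['I15G']
  At Mu: gained ['L758R', 'T219G'] -> total ['I15G', 'L758R', 'T219G']
Mutations(Mu) = ['I15G', 'L758R', 'T219G']
Intersection: ['I15G', 'L566P', 'L758R', 'T219G'] ∩ ['I15G', 'L758R', 'T219G'] = ['I15G', 'L758R', 'T219G']

Answer: I15G,L758R,T219G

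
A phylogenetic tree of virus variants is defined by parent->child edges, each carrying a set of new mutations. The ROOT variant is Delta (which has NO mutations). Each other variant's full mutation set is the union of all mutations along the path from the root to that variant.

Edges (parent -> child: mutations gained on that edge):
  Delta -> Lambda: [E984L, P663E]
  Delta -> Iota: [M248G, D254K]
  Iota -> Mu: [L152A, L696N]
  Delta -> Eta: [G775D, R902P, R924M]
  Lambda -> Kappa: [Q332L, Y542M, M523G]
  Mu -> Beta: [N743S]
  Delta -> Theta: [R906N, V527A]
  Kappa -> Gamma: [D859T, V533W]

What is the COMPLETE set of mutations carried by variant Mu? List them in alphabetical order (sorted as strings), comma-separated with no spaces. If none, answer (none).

At Delta: gained [] -> total []
At Iota: gained ['M248G', 'D254K'] -> total ['D254K', 'M248G']
At Mu: gained ['L152A', 'L696N'] -> total ['D254K', 'L152A', 'L696N', 'M248G']

Answer: D254K,L152A,L696N,M248G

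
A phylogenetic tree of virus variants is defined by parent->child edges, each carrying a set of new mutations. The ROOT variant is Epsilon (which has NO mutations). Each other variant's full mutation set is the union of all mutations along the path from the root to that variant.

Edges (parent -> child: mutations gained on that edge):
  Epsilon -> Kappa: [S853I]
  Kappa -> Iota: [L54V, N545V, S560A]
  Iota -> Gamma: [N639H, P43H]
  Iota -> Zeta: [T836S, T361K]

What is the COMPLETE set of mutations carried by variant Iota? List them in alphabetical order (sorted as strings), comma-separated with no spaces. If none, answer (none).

At Epsilon: gained [] -> total []
At Kappa: gained ['S853I'] -> total ['S853I']
At Iota: gained ['L54V', 'N545V', 'S560A'] -> total ['L54V', 'N545V', 'S560A', 'S853I']

Answer: L54V,N545V,S560A,S853I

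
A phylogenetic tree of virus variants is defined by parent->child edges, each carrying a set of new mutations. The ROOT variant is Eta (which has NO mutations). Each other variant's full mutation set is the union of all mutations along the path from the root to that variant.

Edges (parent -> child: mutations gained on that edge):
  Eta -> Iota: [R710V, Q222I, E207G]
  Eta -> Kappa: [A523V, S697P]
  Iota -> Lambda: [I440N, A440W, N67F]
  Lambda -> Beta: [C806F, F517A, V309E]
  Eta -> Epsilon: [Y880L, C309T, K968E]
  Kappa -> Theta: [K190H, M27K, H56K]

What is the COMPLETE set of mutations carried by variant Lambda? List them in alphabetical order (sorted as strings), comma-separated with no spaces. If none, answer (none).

Answer: A440W,E207G,I440N,N67F,Q222I,R710V

Derivation:
At Eta: gained [] -> total []
At Iota: gained ['R710V', 'Q222I', 'E207G'] -> total ['E207G', 'Q222I', 'R710V']
At Lambda: gained ['I440N', 'A440W', 'N67F'] -> total ['A440W', 'E207G', 'I440N', 'N67F', 'Q222I', 'R710V']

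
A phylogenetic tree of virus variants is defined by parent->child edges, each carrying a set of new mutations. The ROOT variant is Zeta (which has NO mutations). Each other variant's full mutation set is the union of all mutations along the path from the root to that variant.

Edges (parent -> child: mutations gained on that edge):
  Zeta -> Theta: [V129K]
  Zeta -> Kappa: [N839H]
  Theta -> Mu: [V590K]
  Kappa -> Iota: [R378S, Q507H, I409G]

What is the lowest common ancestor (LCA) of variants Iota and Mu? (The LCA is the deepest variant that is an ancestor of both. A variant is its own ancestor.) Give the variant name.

Answer: Zeta

Derivation:
Path from root to Iota: Zeta -> Kappa -> Iota
  ancestors of Iota: {Zeta, Kappa, Iota}
Path from root to Mu: Zeta -> Theta -> Mu
  ancestors of Mu: {Zeta, Theta, Mu}
Common ancestors: {Zeta}
Walk up from Mu: Mu (not in ancestors of Iota), Theta (not in ancestors of Iota), Zeta (in ancestors of Iota)
Deepest common ancestor (LCA) = Zeta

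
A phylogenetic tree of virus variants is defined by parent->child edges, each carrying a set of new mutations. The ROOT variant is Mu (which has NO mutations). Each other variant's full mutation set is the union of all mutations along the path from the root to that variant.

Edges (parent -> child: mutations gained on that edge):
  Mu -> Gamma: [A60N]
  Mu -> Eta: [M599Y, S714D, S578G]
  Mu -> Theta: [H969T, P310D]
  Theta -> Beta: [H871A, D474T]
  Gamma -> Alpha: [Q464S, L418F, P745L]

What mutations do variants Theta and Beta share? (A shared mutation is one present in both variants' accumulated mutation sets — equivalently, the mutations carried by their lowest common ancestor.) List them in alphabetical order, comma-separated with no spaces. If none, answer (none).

Answer: H969T,P310D

Derivation:
Accumulating mutations along path to Theta:
  At Mu: gained [] -> total []
  At Theta: gained ['H969T', 'P310D'] -> total ['H969T', 'P310D']
Mutations(Theta) = ['H969T', 'P310D']
Accumulating mutations along path to Beta:
  At Mu: gained [] -> total []
  At Theta: gained ['H969T', 'P310D'] -> total ['H969T', 'P310D']
  At Beta: gained ['H871A', 'D474T'] -> total ['D474T', 'H871A', 'H969T', 'P310D']
Mutations(Beta) = ['D474T', 'H871A', 'H969T', 'P310D']
Intersection: ['H969T', 'P310D'] ∩ ['D474T', 'H871A', 'H969T', 'P310D'] = ['H969T', 'P310D']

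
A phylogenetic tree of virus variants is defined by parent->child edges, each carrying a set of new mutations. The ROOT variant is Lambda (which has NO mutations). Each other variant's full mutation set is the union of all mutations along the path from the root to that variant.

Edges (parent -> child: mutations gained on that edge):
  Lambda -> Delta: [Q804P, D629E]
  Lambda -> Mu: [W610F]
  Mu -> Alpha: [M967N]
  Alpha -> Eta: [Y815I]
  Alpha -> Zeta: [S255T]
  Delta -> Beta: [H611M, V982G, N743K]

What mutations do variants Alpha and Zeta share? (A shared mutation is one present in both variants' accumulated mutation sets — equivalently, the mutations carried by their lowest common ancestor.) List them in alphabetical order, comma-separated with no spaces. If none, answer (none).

Accumulating mutations along path to Alpha:
  At Lambda: gained [] -> total []
  At Mu: gained ['W610F'] -> total ['W610F']
  At Alpha: gained ['M967N'] -> total ['M967N', 'W610F']
Mutations(Alpha) = ['M967N', 'W610F']
Accumulating mutations along path to Zeta:
  At Lambda: gained [] -> total []
  At Mu: gained ['W610F'] -> total ['W610F']
  At Alpha: gained ['M967N'] -> total ['M967N', 'W610F']
  At Zeta: gained ['S255T'] -> total ['M967N', 'S255T', 'W610F']
Mutations(Zeta) = ['M967N', 'S255T', 'W610F']
Intersection: ['M967N', 'W610F'] ∩ ['M967N', 'S255T', 'W610F'] = ['M967N', 'W610F']

Answer: M967N,W610F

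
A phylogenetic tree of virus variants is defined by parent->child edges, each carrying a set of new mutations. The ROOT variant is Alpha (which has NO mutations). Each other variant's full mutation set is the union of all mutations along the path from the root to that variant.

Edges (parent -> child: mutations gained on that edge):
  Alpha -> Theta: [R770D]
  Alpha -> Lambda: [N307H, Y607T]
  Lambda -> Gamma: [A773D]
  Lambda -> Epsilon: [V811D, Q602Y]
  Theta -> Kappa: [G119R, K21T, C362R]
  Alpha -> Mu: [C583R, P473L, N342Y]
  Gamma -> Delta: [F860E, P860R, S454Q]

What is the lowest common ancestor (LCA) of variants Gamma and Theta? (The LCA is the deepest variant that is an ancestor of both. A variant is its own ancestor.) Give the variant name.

Path from root to Gamma: Alpha -> Lambda -> Gamma
  ancestors of Gamma: {Alpha, Lambda, Gamma}
Path from root to Theta: Alpha -> Theta
  ancestors of Theta: {Alpha, Theta}
Common ancestors: {Alpha}
Walk up from Theta: Theta (not in ancestors of Gamma), Alpha (in ancestors of Gamma)
Deepest common ancestor (LCA) = Alpha

Answer: Alpha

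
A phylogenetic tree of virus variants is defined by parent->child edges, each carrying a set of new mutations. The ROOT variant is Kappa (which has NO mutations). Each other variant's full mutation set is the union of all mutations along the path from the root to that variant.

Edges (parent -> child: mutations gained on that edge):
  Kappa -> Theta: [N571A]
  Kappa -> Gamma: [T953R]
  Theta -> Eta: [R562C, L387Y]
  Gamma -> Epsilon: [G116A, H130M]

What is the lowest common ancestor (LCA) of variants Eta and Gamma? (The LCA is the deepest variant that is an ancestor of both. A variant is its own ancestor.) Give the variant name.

Path from root to Eta: Kappa -> Theta -> Eta
  ancestors of Eta: {Kappa, Theta, Eta}
Path from root to Gamma: Kappa -> Gamma
  ancestors of Gamma: {Kappa, Gamma}
Common ancestors: {Kappa}
Walk up from Gamma: Gamma (not in ancestors of Eta), Kappa (in ancestors of Eta)
Deepest common ancestor (LCA) = Kappa

Answer: Kappa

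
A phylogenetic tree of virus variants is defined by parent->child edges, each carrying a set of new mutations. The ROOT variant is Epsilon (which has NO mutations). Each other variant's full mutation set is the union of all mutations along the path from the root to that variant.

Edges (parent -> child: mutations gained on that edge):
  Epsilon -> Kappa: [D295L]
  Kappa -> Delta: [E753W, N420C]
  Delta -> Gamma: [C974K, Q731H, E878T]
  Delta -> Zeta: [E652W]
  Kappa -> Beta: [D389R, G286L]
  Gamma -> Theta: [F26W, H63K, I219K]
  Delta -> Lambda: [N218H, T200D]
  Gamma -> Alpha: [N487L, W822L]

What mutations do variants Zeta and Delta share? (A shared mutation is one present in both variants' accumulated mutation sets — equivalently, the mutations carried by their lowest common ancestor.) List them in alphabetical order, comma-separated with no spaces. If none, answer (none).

Accumulating mutations along path to Zeta:
  At Epsilon: gained [] -> total []
  At Kappa: gained ['D295L'] -> total ['D295L']
  At Delta: gained ['E753W', 'N420C'] -> total ['D295L', 'E753W', 'N420C']
  At Zeta: gained ['E652W'] -> total ['D295L', 'E652W', 'E753W', 'N420C']
Mutations(Zeta) = ['D295L', 'E652W', 'E753W', 'N420C']
Accumulating mutations along path to Delta:
  At Epsilon: gained [] -> total []
  At Kappa: gained ['D295L'] -> total ['D295L']
  At Delta: gained ['E753W', 'N420C'] -> total ['D295L', 'E753W', 'N420C']
Mutations(Delta) = ['D295L', 'E753W', 'N420C']
Intersection: ['D295L', 'E652W', 'E753W', 'N420C'] ∩ ['D295L', 'E753W', 'N420C'] = ['D295L', 'E753W', 'N420C']

Answer: D295L,E753W,N420C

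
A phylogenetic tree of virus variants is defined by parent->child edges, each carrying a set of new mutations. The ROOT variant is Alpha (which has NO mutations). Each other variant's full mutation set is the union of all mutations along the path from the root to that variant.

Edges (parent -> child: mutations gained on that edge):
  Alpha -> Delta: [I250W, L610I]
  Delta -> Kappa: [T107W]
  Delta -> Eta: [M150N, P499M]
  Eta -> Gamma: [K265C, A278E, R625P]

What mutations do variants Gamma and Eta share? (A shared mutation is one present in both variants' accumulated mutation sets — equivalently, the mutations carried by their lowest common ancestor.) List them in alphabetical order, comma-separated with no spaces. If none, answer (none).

Answer: I250W,L610I,M150N,P499M

Derivation:
Accumulating mutations along path to Gamma:
  At Alpha: gained [] -> total []
  At Delta: gained ['I250W', 'L610I'] -> total ['I250W', 'L610I']
  At Eta: gained ['M150N', 'P499M'] -> total ['I250W', 'L610I', 'M150N', 'P499M']
  At Gamma: gained ['K265C', 'A278E', 'R625P'] -> total ['A278E', 'I250W', 'K265C', 'L610I', 'M150N', 'P499M', 'R625P']
Mutations(Gamma) = ['A278E', 'I250W', 'K265C', 'L610I', 'M150N', 'P499M', 'R625P']
Accumulating mutations along path to Eta:
  At Alpha: gained [] -> total []
  At Delta: gained ['I250W', 'L610I'] -> total ['I250W', 'L610I']
  At Eta: gained ['M150N', 'P499M'] -> total ['I250W', 'L610I', 'M150N', 'P499M']
Mutations(Eta) = ['I250W', 'L610I', 'M150N', 'P499M']
Intersection: ['A278E', 'I250W', 'K265C', 'L610I', 'M150N', 'P499M', 'R625P'] ∩ ['I250W', 'L610I', 'M150N', 'P499M'] = ['I250W', 'L610I', 'M150N', 'P499M']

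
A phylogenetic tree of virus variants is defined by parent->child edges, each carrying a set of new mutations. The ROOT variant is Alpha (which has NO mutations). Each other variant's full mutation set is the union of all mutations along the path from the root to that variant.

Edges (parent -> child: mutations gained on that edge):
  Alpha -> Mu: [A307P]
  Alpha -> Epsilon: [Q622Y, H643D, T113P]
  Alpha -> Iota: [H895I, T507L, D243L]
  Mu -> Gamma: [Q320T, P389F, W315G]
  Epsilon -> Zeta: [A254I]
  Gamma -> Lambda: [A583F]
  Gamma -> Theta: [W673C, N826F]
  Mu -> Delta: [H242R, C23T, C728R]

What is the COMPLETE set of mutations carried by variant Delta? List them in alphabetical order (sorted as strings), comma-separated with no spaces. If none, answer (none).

Answer: A307P,C23T,C728R,H242R

Derivation:
At Alpha: gained [] -> total []
At Mu: gained ['A307P'] -> total ['A307P']
At Delta: gained ['H242R', 'C23T', 'C728R'] -> total ['A307P', 'C23T', 'C728R', 'H242R']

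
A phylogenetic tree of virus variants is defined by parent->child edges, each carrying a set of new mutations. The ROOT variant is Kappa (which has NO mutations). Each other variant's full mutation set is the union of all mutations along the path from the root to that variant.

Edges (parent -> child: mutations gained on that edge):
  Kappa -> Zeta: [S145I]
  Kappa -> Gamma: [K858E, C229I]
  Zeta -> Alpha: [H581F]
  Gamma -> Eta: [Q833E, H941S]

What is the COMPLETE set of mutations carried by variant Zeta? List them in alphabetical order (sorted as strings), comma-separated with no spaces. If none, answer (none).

At Kappa: gained [] -> total []
At Zeta: gained ['S145I'] -> total ['S145I']

Answer: S145I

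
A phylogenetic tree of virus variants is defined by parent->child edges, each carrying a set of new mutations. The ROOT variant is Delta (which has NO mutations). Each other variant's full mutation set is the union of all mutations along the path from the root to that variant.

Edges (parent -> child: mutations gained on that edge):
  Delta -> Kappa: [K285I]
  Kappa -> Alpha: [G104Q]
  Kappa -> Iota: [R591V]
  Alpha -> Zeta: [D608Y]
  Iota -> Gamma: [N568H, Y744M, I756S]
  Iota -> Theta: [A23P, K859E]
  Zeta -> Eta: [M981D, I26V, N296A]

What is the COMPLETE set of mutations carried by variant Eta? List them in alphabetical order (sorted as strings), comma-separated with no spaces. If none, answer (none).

Answer: D608Y,G104Q,I26V,K285I,M981D,N296A

Derivation:
At Delta: gained [] -> total []
At Kappa: gained ['K285I'] -> total ['K285I']
At Alpha: gained ['G104Q'] -> total ['G104Q', 'K285I']
At Zeta: gained ['D608Y'] -> total ['D608Y', 'G104Q', 'K285I']
At Eta: gained ['M981D', 'I26V', 'N296A'] -> total ['D608Y', 'G104Q', 'I26V', 'K285I', 'M981D', 'N296A']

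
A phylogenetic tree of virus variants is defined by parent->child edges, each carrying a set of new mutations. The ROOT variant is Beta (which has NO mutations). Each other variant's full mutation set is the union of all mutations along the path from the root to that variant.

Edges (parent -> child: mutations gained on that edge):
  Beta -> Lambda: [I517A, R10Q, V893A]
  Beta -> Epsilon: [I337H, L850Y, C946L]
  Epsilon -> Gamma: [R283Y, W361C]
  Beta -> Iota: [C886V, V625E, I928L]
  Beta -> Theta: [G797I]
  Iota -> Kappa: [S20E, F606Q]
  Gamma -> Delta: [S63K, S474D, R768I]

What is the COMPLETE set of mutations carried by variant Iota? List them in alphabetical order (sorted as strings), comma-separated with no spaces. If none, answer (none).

Answer: C886V,I928L,V625E

Derivation:
At Beta: gained [] -> total []
At Iota: gained ['C886V', 'V625E', 'I928L'] -> total ['C886V', 'I928L', 'V625E']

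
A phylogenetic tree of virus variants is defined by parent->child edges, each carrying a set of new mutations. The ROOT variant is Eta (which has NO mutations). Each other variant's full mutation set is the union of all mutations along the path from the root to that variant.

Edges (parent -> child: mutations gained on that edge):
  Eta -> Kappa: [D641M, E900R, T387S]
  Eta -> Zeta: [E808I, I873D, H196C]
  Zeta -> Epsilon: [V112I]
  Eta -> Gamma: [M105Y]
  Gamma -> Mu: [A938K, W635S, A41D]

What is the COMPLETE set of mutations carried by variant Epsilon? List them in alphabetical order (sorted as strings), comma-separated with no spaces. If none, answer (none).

Answer: E808I,H196C,I873D,V112I

Derivation:
At Eta: gained [] -> total []
At Zeta: gained ['E808I', 'I873D', 'H196C'] -> total ['E808I', 'H196C', 'I873D']
At Epsilon: gained ['V112I'] -> total ['E808I', 'H196C', 'I873D', 'V112I']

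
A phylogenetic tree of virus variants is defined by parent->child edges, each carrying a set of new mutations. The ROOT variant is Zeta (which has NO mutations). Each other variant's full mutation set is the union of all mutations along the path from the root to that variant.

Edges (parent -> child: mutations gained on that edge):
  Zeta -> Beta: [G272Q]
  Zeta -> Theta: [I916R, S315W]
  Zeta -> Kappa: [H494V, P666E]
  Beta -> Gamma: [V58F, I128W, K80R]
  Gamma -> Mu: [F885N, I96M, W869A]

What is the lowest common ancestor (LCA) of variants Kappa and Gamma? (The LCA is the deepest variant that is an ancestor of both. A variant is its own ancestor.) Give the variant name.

Answer: Zeta

Derivation:
Path from root to Kappa: Zeta -> Kappa
  ancestors of Kappa: {Zeta, Kappa}
Path from root to Gamma: Zeta -> Beta -> Gamma
  ancestors of Gamma: {Zeta, Beta, Gamma}
Common ancestors: {Zeta}
Walk up from Gamma: Gamma (not in ancestors of Kappa), Beta (not in ancestors of Kappa), Zeta (in ancestors of Kappa)
Deepest common ancestor (LCA) = Zeta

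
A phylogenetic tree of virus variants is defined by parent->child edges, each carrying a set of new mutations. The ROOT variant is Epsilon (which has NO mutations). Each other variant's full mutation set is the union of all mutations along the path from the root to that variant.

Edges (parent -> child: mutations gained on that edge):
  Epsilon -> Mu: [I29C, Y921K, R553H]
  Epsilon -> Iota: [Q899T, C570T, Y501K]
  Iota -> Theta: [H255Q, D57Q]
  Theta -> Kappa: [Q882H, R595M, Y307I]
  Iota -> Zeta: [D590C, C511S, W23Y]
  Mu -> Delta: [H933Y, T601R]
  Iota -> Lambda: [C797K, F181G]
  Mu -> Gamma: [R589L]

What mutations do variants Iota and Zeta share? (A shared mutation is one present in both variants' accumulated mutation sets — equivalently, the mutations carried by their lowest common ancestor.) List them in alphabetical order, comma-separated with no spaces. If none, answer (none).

Answer: C570T,Q899T,Y501K

Derivation:
Accumulating mutations along path to Iota:
  At Epsilon: gained [] -> total []
  At Iota: gained ['Q899T', 'C570T', 'Y501K'] -> total ['C570T', 'Q899T', 'Y501K']
Mutations(Iota) = ['C570T', 'Q899T', 'Y501K']
Accumulating mutations along path to Zeta:
  At Epsilon: gained [] -> total []
  At Iota: gained ['Q899T', 'C570T', 'Y501K'] -> total ['C570T', 'Q899T', 'Y501K']
  At Zeta: gained ['D590C', 'C511S', 'W23Y'] -> total ['C511S', 'C570T', 'D590C', 'Q899T', 'W23Y', 'Y501K']
Mutations(Zeta) = ['C511S', 'C570T', 'D590C', 'Q899T', 'W23Y', 'Y501K']
Intersection: ['C570T', 'Q899T', 'Y501K'] ∩ ['C511S', 'C570T', 'D590C', 'Q899T', 'W23Y', 'Y501K'] = ['C570T', 'Q899T', 'Y501K']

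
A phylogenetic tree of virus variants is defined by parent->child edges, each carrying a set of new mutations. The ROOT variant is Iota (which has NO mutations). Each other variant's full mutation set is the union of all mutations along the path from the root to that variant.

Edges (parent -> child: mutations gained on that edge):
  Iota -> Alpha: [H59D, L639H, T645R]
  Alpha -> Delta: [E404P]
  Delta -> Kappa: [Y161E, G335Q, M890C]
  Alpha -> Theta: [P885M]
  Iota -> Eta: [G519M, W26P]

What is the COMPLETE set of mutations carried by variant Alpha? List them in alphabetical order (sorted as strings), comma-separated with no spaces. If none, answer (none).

Answer: H59D,L639H,T645R

Derivation:
At Iota: gained [] -> total []
At Alpha: gained ['H59D', 'L639H', 'T645R'] -> total ['H59D', 'L639H', 'T645R']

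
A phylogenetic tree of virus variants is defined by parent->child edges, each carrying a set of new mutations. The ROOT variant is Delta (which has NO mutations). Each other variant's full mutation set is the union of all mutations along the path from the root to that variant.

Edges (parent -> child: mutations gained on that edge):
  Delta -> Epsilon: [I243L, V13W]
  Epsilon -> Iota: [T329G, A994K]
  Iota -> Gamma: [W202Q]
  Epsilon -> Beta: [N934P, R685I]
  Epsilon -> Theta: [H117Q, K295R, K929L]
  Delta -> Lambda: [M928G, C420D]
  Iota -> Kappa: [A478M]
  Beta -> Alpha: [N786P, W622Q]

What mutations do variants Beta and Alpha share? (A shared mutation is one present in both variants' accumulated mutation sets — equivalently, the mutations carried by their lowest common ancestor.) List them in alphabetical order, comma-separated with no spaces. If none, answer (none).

Accumulating mutations along path to Beta:
  At Delta: gained [] -> total []
  At Epsilon: gained ['I243L', 'V13W'] -> total ['I243L', 'V13W']
  At Beta: gained ['N934P', 'R685I'] -> total ['I243L', 'N934P', 'R685I', 'V13W']
Mutations(Beta) = ['I243L', 'N934P', 'R685I', 'V13W']
Accumulating mutations along path to Alpha:
  At Delta: gained [] -> total []
  At Epsilon: gained ['I243L', 'V13W'] -> total ['I243L', 'V13W']
  At Beta: gained ['N934P', 'R685I'] -> total ['I243L', 'N934P', 'R685I', 'V13W']
  At Alpha: gained ['N786P', 'W622Q'] -> total ['I243L', 'N786P', 'N934P', 'R685I', 'V13W', 'W622Q']
Mutations(Alpha) = ['I243L', 'N786P', 'N934P', 'R685I', 'V13W', 'W622Q']
Intersection: ['I243L', 'N934P', 'R685I', 'V13W'] ∩ ['I243L', 'N786P', 'N934P', 'R685I', 'V13W', 'W622Q'] = ['I243L', 'N934P', 'R685I', 'V13W']

Answer: I243L,N934P,R685I,V13W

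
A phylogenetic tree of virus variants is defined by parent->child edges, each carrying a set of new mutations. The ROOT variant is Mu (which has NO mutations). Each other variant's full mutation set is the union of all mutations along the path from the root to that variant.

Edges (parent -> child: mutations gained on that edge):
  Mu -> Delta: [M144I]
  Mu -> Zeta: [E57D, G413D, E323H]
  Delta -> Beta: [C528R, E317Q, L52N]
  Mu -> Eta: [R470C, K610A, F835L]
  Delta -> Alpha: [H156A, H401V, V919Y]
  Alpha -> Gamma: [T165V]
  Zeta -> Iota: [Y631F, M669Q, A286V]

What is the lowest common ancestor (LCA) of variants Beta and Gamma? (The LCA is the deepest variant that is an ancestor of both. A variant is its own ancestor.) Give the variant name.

Path from root to Beta: Mu -> Delta -> Beta
  ancestors of Beta: {Mu, Delta, Beta}
Path from root to Gamma: Mu -> Delta -> Alpha -> Gamma
  ancestors of Gamma: {Mu, Delta, Alpha, Gamma}
Common ancestors: {Mu, Delta}
Walk up from Gamma: Gamma (not in ancestors of Beta), Alpha (not in ancestors of Beta), Delta (in ancestors of Beta), Mu (in ancestors of Beta)
Deepest common ancestor (LCA) = Delta

Answer: Delta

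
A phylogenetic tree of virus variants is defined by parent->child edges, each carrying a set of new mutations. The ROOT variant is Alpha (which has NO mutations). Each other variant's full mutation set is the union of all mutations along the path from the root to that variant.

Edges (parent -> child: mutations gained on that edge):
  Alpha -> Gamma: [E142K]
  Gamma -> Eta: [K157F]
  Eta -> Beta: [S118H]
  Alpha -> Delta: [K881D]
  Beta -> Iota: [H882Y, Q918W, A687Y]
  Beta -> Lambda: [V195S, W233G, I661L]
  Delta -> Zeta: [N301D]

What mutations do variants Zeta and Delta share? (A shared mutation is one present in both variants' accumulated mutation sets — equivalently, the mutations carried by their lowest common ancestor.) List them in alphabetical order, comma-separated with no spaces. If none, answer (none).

Answer: K881D

Derivation:
Accumulating mutations along path to Zeta:
  At Alpha: gained [] -> total []
  At Delta: gained ['K881D'] -> total ['K881D']
  At Zeta: gained ['N301D'] -> total ['K881D', 'N301D']
Mutations(Zeta) = ['K881D', 'N301D']
Accumulating mutations along path to Delta:
  At Alpha: gained [] -> total []
  At Delta: gained ['K881D'] -> total ['K881D']
Mutations(Delta) = ['K881D']
Intersection: ['K881D', 'N301D'] ∩ ['K881D'] = ['K881D']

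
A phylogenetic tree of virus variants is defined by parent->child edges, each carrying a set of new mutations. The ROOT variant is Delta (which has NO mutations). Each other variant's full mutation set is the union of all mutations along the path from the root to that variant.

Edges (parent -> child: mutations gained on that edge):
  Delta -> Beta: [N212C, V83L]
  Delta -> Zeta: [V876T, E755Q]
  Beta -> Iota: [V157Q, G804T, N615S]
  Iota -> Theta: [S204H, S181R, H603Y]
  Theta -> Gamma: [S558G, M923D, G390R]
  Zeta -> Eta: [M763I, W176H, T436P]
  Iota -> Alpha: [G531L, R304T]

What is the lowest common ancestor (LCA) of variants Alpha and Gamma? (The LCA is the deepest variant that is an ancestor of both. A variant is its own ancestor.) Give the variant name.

Answer: Iota

Derivation:
Path from root to Alpha: Delta -> Beta -> Iota -> Alpha
  ancestors of Alpha: {Delta, Beta, Iota, Alpha}
Path from root to Gamma: Delta -> Beta -> Iota -> Theta -> Gamma
  ancestors of Gamma: {Delta, Beta, Iota, Theta, Gamma}
Common ancestors: {Delta, Beta, Iota}
Walk up from Gamma: Gamma (not in ancestors of Alpha), Theta (not in ancestors of Alpha), Iota (in ancestors of Alpha), Beta (in ancestors of Alpha), Delta (in ancestors of Alpha)
Deepest common ancestor (LCA) = Iota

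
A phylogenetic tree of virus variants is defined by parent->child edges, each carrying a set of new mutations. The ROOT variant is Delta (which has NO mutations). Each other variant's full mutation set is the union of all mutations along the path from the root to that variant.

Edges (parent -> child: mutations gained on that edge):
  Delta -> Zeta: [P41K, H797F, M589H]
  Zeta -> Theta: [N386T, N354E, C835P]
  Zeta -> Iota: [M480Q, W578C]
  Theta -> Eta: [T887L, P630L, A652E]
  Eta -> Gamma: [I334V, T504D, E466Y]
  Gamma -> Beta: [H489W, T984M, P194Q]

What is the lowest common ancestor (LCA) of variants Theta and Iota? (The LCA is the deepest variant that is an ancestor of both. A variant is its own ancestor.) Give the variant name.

Answer: Zeta

Derivation:
Path from root to Theta: Delta -> Zeta -> Theta
  ancestors of Theta: {Delta, Zeta, Theta}
Path from root to Iota: Delta -> Zeta -> Iota
  ancestors of Iota: {Delta, Zeta, Iota}
Common ancestors: {Delta, Zeta}
Walk up from Iota: Iota (not in ancestors of Theta), Zeta (in ancestors of Theta), Delta (in ancestors of Theta)
Deepest common ancestor (LCA) = Zeta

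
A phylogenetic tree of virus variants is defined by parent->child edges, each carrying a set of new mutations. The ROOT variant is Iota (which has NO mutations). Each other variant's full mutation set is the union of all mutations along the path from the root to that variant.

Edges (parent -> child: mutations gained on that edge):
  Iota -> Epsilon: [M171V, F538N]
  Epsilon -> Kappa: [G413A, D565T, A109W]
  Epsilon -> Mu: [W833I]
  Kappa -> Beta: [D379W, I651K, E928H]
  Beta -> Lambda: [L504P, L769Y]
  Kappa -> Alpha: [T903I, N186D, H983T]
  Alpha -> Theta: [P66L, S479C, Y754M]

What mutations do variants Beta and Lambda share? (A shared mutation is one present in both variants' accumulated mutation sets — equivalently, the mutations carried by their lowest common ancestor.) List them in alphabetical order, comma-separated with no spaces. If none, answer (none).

Accumulating mutations along path to Beta:
  At Iota: gained [] -> total []
  At Epsilon: gained ['M171V', 'F538N'] -> total ['F538N', 'M171V']
  At Kappa: gained ['G413A', 'D565T', 'A109W'] -> total ['A109W', 'D565T', 'F538N', 'G413A', 'M171V']
  At Beta: gained ['D379W', 'I651K', 'E928H'] -> total ['A109W', 'D379W', 'D565T', 'E928H', 'F538N', 'G413A', 'I651K', 'M171V']
Mutations(Beta) = ['A109W', 'D379W', 'D565T', 'E928H', 'F538N', 'G413A', 'I651K', 'M171V']
Accumulating mutations along path to Lambda:
  At Iota: gained [] -> total []
  At Epsilon: gained ['M171V', 'F538N'] -> total ['F538N', 'M171V']
  At Kappa: gained ['G413A', 'D565T', 'A109W'] -> total ['A109W', 'D565T', 'F538N', 'G413A', 'M171V']
  At Beta: gained ['D379W', 'I651K', 'E928H'] -> total ['A109W', 'D379W', 'D565T', 'E928H', 'F538N', 'G413A', 'I651K', 'M171V']
  At Lambda: gained ['L504P', 'L769Y'] -> total ['A109W', 'D379W', 'D565T', 'E928H', 'F538N', 'G413A', 'I651K', 'L504P', 'L769Y', 'M171V']
Mutations(Lambda) = ['A109W', 'D379W', 'D565T', 'E928H', 'F538N', 'G413A', 'I651K', 'L504P', 'L769Y', 'M171V']
Intersection: ['A109W', 'D379W', 'D565T', 'E928H', 'F538N', 'G413A', 'I651K', 'M171V'] ∩ ['A109W', 'D379W', 'D565T', 'E928H', 'F538N', 'G413A', 'I651K', 'L504P', 'L769Y', 'M171V'] = ['A109W', 'D379W', 'D565T', 'E928H', 'F538N', 'G413A', 'I651K', 'M171V']

Answer: A109W,D379W,D565T,E928H,F538N,G413A,I651K,M171V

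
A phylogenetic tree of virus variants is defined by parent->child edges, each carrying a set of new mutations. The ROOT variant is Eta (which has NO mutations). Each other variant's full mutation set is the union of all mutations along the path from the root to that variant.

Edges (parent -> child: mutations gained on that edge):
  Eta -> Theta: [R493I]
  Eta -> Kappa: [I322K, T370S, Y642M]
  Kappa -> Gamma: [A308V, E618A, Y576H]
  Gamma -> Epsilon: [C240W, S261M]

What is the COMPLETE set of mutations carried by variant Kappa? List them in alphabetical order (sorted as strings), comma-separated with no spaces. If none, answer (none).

Answer: I322K,T370S,Y642M

Derivation:
At Eta: gained [] -> total []
At Kappa: gained ['I322K', 'T370S', 'Y642M'] -> total ['I322K', 'T370S', 'Y642M']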